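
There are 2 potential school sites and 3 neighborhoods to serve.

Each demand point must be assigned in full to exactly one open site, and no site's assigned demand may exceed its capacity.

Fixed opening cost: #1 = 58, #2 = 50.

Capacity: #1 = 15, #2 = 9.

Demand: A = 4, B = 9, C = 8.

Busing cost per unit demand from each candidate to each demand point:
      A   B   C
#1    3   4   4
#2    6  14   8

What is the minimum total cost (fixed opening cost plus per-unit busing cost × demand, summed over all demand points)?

Open {#1, #2}; cheapest assignment that respects the capacities:
  #1 (cap 15, load 13): A, B — cost 4×3 + 9×4 = 48
  #2 (cap 9, load 8): C — cost 8×8 = 64
  Shipping 112, fixed 108 → total 220.
  Any other capacity-feasible assignment to {#1, #2} ships for at least 112.
Total demand is 21 and no other set of sites has combined capacity ≥ 21, so {#1, #2} is the only feasible choice of open sites. Minimum: 220.

220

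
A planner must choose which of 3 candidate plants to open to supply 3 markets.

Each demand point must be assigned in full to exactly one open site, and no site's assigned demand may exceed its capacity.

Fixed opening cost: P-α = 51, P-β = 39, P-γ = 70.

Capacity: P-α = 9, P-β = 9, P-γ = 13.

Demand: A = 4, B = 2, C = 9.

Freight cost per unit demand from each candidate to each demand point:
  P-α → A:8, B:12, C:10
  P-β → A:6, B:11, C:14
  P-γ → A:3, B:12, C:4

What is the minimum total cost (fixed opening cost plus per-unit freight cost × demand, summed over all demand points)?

179

Open {P-β, P-γ}; cheapest assignment that respects the capacities:
  P-β (cap 9, load 2): B — cost 2×11 = 22
  P-γ (cap 13, load 13): A, C — cost 4×3 + 9×4 = 48
  Shipping 70, fixed 109 → total 179.
  Any other capacity-feasible assignment to {P-β, P-γ} ships for at least 70.
Compare {P-α, P-γ}: its best feasible assignment gives total 193.
Compare {P-α, P-β}: its best feasible assignment gives total 226.
Every other set of open sites that can feasibly serve all demand totals ≥ 193 even under its best assignment. Minimum: 179.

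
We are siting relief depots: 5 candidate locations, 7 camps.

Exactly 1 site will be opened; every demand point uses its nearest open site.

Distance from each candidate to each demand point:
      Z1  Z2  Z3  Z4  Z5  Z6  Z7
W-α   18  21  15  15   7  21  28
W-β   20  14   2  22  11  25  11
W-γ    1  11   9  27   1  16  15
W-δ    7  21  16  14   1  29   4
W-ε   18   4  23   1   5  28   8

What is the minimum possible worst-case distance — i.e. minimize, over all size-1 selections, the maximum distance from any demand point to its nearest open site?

Open {W-β}.
  Farthest demand point is Z6 at distance 25 (to W-β); all others are ≤ 25.
With {W-γ} the worst case is 27.
With {W-α} the worst case is 28.
No size-1 selection achieves below 25.

25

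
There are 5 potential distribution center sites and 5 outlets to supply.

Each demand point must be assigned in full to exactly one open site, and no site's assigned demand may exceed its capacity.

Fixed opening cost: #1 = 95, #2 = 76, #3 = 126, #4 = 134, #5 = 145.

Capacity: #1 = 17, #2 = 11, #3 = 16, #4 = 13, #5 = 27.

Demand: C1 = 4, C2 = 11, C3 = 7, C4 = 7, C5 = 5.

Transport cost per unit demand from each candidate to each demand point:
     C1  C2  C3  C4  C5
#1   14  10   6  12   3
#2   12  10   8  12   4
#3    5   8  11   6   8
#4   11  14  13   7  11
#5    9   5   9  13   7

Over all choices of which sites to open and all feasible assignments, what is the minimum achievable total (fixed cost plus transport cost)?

Open {#1, #5}; cheapest assignment that respects the capacities:
  #1 (cap 17, load 12): C3, C5 — cost 7×6 + 5×3 = 57
  #5 (cap 27, load 22): C1, C2, C4 — cost 4×9 + 11×5 + 7×13 = 182
  Shipping 239, fixed 240 → total 479.
  Any other capacity-feasible assignment to {#1, #5} ships for at least 239.
Compare {#3, #5}: its best feasible assignment gives total 486.
Compare {#2, #5}: its best feasible assignment gives total 494.
Every other set of open sites that can feasibly serve all demand totals ≥ 486 even under its best assignment. Minimum: 479.

479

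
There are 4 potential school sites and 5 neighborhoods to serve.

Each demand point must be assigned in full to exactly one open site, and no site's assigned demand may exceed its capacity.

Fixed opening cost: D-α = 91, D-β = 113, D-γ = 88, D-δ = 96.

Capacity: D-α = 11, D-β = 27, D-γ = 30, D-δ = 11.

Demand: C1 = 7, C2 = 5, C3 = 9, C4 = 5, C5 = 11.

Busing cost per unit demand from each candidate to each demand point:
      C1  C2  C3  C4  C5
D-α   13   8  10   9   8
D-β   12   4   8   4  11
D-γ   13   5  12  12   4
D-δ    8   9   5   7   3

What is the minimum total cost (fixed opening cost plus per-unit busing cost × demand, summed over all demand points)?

438

Open {D-β, D-δ}; cheapest assignment that respects the capacities:
  D-β (cap 27, load 26): C1, C2, C3, C4 — cost 7×12 + 5×4 + 9×8 + 5×4 = 196
  D-δ (cap 11, load 11): C5 — cost 11×3 = 33
  Shipping 229, fixed 209 → total 438.
  Any other capacity-feasible assignment to {D-β, D-δ} ships for at least 229.
Compare {D-β, D-γ}: its best feasible assignment gives total 441.
Compare {D-γ, D-δ}: its best feasible assignment gives total 449.
Every other set of open sites that can feasibly serve all demand totals ≥ 441 even under its best assignment. Minimum: 438.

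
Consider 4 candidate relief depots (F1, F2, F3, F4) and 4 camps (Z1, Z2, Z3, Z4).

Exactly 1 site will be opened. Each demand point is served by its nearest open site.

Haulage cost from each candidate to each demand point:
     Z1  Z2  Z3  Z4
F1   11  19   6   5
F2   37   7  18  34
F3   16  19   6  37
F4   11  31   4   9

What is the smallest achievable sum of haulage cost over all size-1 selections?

Open {F1}.
  Z1→F1 11, Z2→F1 19, Z3→F1 6, Z4→F1 5  ⇒ total 41.
Compare {F4}: total 55.
Compare {F3}: total 78.
No size-1 selection does better; minimum is 41.

41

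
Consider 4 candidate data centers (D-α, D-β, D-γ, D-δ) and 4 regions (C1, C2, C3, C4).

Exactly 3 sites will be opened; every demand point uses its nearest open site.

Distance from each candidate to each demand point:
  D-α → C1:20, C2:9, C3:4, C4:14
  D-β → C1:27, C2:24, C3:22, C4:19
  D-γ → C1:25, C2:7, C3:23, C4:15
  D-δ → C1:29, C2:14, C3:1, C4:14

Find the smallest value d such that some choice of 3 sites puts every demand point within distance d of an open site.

Open {D-α, D-β, D-γ}.
  Farthest demand point is C1 at distance 20 (to D-α); all others are ≤ 20.
With {D-α, D-β, D-δ} the worst case is 20.
With {D-α, D-γ, D-δ} the worst case is 20.
No size-3 selection achieves below 20.

20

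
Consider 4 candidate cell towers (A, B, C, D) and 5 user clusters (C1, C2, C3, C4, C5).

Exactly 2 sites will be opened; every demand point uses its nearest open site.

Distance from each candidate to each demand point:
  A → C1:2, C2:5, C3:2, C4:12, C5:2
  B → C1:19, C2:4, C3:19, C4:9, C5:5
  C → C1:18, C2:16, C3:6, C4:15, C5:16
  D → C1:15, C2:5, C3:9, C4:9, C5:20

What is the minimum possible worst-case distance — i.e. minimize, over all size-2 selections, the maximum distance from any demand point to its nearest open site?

9

Open {A, B}.
  Farthest demand point is C4 at distance 9 (to B); all others are ≤ 9.
With {A, D} the worst case is 9.
With {A, C} the worst case is 12.
No size-2 selection achieves below 9.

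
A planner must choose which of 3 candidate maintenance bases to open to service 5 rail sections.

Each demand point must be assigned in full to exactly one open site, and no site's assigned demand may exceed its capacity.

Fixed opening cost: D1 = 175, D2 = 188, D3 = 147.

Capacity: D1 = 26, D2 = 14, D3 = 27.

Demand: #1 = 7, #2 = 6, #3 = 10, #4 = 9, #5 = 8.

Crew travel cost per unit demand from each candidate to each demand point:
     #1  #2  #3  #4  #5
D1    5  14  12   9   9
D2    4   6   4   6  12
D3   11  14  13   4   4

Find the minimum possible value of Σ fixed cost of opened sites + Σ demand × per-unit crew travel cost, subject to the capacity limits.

Open {D2, D3}; cheapest assignment that respects the capacities:
  D2 (cap 14, load 13): #1, #2 — cost 7×4 + 6×6 = 64
  D3 (cap 27, load 27): #3, #4, #5 — cost 10×13 + 9×4 + 8×4 = 198
  Shipping 262, fixed 335 → total 597.
  Any other capacity-feasible assignment to {D2, D3} ships for at least 262.
Compare {D1, D3}: its best feasible assignment gives total 629.
Compare {D1, D2}: its best feasible assignment gives total 731.
Every other set of open sites that can feasibly serve all demand totals ≥ 629 even under its best assignment. Minimum: 597.

597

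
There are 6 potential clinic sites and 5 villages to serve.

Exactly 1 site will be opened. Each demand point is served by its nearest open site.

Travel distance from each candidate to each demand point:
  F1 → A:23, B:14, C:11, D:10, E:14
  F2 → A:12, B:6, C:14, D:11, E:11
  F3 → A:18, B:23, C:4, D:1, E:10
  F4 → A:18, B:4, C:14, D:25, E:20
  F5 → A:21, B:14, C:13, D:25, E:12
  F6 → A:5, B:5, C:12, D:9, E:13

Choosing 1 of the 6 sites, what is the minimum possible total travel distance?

44

Open {F6}.
  A→F6 5, B→F6 5, C→F6 12, D→F6 9, E→F6 13  ⇒ total 44.
Compare {F2}: total 54.
Compare {F3}: total 56.
No size-1 selection does better; minimum is 44.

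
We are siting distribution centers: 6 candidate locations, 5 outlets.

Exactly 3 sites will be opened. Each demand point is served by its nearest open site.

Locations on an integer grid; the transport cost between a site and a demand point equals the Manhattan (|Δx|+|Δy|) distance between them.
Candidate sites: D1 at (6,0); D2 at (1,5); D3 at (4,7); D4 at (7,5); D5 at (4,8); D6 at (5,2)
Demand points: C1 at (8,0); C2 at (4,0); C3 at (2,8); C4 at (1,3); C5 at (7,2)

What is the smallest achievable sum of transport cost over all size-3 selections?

Open {D1, D2, D5}.
  C1→D1 2, C2→D1 2, C3→D5 2, C4→D2 2, C5→D1 3  ⇒ total 11.
Compare {D1, D2, D3}: total 12.
Compare {D1, D2, D6}: total 12.
No size-3 selection does better; minimum is 11.

11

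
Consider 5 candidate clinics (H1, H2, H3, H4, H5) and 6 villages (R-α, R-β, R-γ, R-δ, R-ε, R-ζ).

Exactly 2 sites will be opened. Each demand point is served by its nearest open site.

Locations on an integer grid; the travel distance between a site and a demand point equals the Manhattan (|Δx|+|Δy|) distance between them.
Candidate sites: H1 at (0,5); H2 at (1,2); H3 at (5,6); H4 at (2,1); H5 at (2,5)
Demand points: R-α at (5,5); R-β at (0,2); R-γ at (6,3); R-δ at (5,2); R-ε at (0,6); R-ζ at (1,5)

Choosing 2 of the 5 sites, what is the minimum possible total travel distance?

14

Open {H1, H3}.
  R-α→H3 1, R-β→H1 3, R-γ→H3 4, R-δ→H3 4, R-ε→H1 1, R-ζ→H1 1  ⇒ total 14.
Compare {H1, H2}: total 18.
Compare {H2, H3}: total 18.
No size-2 selection does better; minimum is 14.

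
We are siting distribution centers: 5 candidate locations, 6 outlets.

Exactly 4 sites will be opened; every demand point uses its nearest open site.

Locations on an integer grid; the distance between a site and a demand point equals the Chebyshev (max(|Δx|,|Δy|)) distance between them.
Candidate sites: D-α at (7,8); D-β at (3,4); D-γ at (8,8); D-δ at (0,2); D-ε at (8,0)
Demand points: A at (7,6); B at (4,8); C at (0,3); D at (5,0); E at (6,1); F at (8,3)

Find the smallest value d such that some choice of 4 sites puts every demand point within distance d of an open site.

Open {D-α, D-β, D-γ, D-ε}.
  Farthest demand point is B at distance 3 (to D-α); all others are ≤ 3.
With {D-α, D-β, D-δ, D-ε} the worst case is 3.
With {D-α, D-γ, D-δ, D-ε} the worst case is 3.
No size-4 selection achieves below 3.

3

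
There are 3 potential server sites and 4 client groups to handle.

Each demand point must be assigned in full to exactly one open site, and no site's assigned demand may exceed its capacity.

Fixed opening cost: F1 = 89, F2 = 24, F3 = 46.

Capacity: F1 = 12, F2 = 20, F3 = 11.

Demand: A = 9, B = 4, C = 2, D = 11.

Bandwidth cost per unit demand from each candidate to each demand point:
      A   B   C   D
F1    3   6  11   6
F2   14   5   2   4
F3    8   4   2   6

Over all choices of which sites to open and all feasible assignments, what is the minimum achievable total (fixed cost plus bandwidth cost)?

Open {F1, F2}; cheapest assignment that respects the capacities:
  F1 (cap 12, load 9): A — cost 9×3 = 27
  F2 (cap 20, load 17): B, C, D — cost 4×5 + 2×2 + 11×4 = 68
  Shipping 95, fixed 113 → total 208.
  Any other capacity-feasible assignment to {F1, F2} ships for at least 95.
Compare {F2, F3}: its best feasible assignment gives total 210.
Compare {F1, F2, F3}: its best feasible assignment gives total 250.
Every other set of open sites that can feasibly serve all demand totals ≥ 210 even under its best assignment. Minimum: 208.

208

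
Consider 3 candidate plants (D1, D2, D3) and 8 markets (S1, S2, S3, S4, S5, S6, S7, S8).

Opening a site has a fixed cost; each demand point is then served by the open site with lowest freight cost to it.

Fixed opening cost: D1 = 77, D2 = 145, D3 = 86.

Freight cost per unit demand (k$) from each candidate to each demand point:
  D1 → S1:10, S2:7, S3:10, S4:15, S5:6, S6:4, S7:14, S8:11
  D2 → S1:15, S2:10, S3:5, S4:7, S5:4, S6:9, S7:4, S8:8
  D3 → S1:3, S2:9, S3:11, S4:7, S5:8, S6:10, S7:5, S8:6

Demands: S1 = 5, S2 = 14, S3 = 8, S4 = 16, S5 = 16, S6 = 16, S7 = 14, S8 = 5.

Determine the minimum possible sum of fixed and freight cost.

Open {D1, D3}: assign each demand point to its cheapest open site.
  S1→D3 5×3=15, S2→D1 14×7=98, S3→D1 8×10=80, S4→D3 16×7=112, S5→D1 16×6=96, S6→D1 16×4=64, S7→D3 14×5=70, S8→D3 5×6=30
  freight cost 565, fixed 163 → total 728.
Compare {D1, D2}: freight cost 524 + fixed 222 = 746.
Compare {D1, D2, D3}: freight cost 479 + fixed 308 = 787.
Compare {D3}: freight cost 729 + fixed 86 = 815.
All other subsets cost ≥ 746. Minimum total cost: 728.

728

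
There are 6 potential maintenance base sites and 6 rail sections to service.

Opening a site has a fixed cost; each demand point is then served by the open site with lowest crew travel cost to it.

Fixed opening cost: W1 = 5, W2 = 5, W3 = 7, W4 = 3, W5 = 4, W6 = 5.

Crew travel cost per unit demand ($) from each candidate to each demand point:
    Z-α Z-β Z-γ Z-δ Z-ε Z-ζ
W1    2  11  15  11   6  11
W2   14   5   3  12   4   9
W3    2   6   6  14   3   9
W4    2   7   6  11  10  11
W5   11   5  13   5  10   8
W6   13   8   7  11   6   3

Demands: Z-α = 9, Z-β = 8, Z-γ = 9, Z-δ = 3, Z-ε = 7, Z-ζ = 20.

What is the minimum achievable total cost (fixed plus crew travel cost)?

202

Open {W2, W3, W5, W6}: assign each demand point to its cheapest open site.
  Z-α→W3 9×2=18, Z-β→W2 8×5=40, Z-γ→W2 9×3=27, Z-δ→W5 3×5=15, Z-ε→W3 7×3=21, Z-ζ→W6 20×3=60
  crew travel cost 181, fixed 21 → total 202.
Compare {W2, W4, W5, W6}: crew travel cost 188 + fixed 17 = 205.
Compare {W2, W3, W4, W5, W6}: crew travel cost 181 + fixed 24 = 205.
Compare {W1, W2, W5, W6}: crew travel cost 188 + fixed 19 = 207.
All other subsets cost ≥ 205. Minimum total cost: 202.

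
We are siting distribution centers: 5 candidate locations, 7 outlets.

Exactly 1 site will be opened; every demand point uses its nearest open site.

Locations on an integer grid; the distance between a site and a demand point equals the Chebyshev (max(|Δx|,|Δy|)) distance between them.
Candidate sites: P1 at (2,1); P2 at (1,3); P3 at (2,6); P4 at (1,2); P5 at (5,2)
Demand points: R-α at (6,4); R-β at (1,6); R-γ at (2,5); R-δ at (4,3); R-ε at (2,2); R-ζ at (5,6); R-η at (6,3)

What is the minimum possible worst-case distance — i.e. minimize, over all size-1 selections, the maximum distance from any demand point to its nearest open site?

Open {P3}.
  Farthest demand point is R-α at distance 4 (to P3); all others are ≤ 4.
With {P5} the worst case is 4.
With {P1} the worst case is 5.
No size-1 selection achieves below 4.

4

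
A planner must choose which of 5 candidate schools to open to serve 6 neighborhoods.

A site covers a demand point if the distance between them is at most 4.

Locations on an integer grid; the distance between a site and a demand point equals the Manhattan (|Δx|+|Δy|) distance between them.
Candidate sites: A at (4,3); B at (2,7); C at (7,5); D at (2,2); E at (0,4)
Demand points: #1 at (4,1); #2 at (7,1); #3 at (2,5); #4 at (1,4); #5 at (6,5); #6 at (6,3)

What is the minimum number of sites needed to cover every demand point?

Coverage sets (demand points within 4 of each site):
  A: {#1, #3, #4, #5, #6}
  B: {#3, #4}
  C: {#2, #5, #6}
  D: {#1, #3, #4}
  E: {#3, #4}
No single site covers all 6 demand points.
But {A, C} covers everything, so the minimum is 2.

2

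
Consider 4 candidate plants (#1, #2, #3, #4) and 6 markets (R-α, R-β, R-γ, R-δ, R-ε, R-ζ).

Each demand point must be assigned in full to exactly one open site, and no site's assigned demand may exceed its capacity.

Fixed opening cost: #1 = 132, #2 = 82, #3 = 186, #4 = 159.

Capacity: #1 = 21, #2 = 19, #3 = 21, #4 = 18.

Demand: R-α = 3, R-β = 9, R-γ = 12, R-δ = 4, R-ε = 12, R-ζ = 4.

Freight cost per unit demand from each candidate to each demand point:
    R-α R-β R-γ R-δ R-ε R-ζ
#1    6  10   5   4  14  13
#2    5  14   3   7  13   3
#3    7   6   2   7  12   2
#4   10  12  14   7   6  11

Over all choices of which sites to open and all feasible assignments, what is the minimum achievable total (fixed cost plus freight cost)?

Open {#1, #2, #4}; cheapest assignment that respects the capacities:
  #1 (cap 21, load 13): R-β, R-δ — cost 9×10 + 4×4 = 106
  #2 (cap 19, load 19): R-α, R-γ, R-ζ — cost 3×5 + 12×3 + 4×3 = 63
  #4 (cap 18, load 12): R-ε — cost 12×6 = 72
  Shipping 241, fixed 373 → total 614.
  Any other capacity-feasible assignment to {#1, #2, #4} ships for at least 241.
Compare {#2, #3, #4}: its best feasible assignment gives total 632.
Compare {#1, #2, #3}: its best feasible assignment gives total 677.
Every other set of open sites that can feasibly serve all demand totals ≥ 632 even under its best assignment. Minimum: 614.

614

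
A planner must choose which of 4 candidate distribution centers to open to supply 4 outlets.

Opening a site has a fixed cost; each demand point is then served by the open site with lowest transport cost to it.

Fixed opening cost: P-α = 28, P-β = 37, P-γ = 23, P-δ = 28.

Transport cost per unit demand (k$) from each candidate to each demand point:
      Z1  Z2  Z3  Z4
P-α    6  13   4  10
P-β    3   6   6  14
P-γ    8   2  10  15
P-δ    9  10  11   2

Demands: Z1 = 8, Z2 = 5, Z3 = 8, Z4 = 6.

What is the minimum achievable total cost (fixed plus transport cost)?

Open {P-β, P-δ}: assign each demand point to its cheapest open site.
  Z1→P-β 8×3=24, Z2→P-β 5×6=30, Z3→P-β 8×6=48, Z4→P-δ 6×2=12
  transport cost 114, fixed 65 → total 179.
Compare {P-α, P-γ, P-δ}: transport cost 102 + fixed 79 = 181.
Compare {P-β, P-γ, P-δ}: transport cost 94 + fixed 88 = 182.
Compare {P-α, P-β, P-δ}: transport cost 98 + fixed 93 = 191.
All other subsets cost ≥ 181. Minimum total cost: 179.

179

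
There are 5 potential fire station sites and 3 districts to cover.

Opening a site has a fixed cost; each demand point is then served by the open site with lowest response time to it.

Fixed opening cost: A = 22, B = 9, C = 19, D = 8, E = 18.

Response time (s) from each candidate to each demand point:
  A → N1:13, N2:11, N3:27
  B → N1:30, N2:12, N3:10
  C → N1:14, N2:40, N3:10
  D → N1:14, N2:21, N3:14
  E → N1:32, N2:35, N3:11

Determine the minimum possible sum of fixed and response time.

53

Open {B, D}: assign each demand point to its cheapest open site.
  N1→D 14, N2→B 12, N3→B 10
  response time 36, fixed 17 → total 53.
Compare {D}: response time 49 + fixed 8 = 57.
Compare {B}: response time 52 + fixed 9 = 61.
Compare {B, C}: response time 36 + fixed 28 = 64.
All other subsets cost ≥ 57. Minimum total cost: 53.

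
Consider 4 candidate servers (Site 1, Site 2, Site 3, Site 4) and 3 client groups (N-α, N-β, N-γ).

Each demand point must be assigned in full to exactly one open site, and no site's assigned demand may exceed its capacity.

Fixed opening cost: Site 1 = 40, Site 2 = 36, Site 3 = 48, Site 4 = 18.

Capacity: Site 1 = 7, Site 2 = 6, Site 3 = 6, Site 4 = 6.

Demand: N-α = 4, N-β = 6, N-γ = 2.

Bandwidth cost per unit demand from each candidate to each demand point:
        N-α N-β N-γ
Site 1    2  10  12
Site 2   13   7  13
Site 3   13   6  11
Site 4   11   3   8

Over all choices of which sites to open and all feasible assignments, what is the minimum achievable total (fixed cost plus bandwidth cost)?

108

Open {Site 1, Site 4}; cheapest assignment that respects the capacities:
  Site 1 (cap 7, load 6): N-α, N-γ — cost 4×2 + 2×12 = 32
  Site 4 (cap 6, load 6): N-β — cost 6×3 = 18
  Shipping 50, fixed 58 → total 108.
  Any other capacity-feasible assignment to {Site 1, Site 4} ships for at least 50.
Compare {Site 1, Site 2, Site 4}: its best feasible assignment gives total 144.
Compare {Site 1, Site 2}: its best feasible assignment gives total 150.
Every other set of open sites that can feasibly serve all demand totals ≥ 144 even under its best assignment. Minimum: 108.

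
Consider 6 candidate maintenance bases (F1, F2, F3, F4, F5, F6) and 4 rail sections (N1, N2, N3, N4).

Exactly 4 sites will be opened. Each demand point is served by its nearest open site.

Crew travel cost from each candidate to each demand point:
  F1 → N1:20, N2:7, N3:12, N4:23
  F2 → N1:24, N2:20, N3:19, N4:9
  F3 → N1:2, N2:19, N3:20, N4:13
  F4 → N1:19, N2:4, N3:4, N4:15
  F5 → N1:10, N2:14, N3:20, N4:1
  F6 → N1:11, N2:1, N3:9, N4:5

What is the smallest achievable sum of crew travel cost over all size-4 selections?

8

Open {F3, F4, F5, F6}.
  N1→F3 2, N2→F6 1, N3→F4 4, N4→F5 1  ⇒ total 8.
Compare {F1, F3, F4, F5}: total 11.
Compare {F2, F3, F4, F5}: total 11.
No size-4 selection does better; minimum is 8.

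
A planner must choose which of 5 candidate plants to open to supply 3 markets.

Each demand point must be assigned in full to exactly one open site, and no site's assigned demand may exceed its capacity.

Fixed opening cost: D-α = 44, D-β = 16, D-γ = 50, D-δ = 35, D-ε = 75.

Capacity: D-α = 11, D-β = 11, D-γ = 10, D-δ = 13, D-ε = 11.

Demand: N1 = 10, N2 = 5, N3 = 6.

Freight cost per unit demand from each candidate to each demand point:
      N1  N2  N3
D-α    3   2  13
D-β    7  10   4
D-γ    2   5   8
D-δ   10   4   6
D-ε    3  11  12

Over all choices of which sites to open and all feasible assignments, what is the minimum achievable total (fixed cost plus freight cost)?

160

Open {D-β, D-γ}; cheapest assignment that respects the capacities:
  D-β (cap 11, load 11): N2, N3 — cost 5×10 + 6×4 = 74
  D-γ (cap 10, load 10): N1 — cost 10×2 = 20
  Shipping 94, fixed 66 → total 160.
  Any other capacity-feasible assignment to {D-β, D-γ} ships for at least 94.
Compare {D-γ, D-δ}: its best feasible assignment gives total 161.
Compare {D-α, D-β}: its best feasible assignment gives total 164.
Every other set of open sites that can feasibly serve all demand totals ≥ 161 even under its best assignment. Minimum: 160.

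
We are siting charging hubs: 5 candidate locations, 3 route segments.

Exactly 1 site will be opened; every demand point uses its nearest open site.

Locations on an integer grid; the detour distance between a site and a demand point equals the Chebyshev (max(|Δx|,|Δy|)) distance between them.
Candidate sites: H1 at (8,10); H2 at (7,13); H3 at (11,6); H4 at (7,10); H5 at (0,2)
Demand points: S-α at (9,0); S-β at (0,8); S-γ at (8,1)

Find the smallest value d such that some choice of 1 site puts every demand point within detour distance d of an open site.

Open {H5}.
  Farthest demand point is S-α at detour distance 9 (to H5); all others are ≤ 9.
With {H1} the worst case is 10.
With {H4} the worst case is 10.
No size-1 selection achieves below 9.

9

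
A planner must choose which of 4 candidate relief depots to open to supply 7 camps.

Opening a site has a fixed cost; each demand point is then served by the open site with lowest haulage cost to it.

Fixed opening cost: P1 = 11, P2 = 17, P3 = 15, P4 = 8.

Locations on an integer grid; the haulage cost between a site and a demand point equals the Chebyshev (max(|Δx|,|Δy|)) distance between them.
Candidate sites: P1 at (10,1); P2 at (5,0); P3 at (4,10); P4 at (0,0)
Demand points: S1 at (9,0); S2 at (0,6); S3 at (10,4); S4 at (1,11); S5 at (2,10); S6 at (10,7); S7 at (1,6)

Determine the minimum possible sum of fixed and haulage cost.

49

Open {P1, P3}: assign each demand point to its cheapest open site.
  S1→P1 1, S2→P3 4, S3→P1 3, S4→P3 3, S5→P3 2, S6→P1 6, S7→P3 4
  haulage cost 23, fixed 26 → total 49.
Compare {P3}: haulage cost 35 + fixed 15 = 50.
Compare {P3, P4}: haulage cost 34 + fixed 23 = 57.
Compare {P1, P3, P4}: haulage cost 23 + fixed 34 = 57.
All other subsets cost ≥ 50. Minimum total cost: 49.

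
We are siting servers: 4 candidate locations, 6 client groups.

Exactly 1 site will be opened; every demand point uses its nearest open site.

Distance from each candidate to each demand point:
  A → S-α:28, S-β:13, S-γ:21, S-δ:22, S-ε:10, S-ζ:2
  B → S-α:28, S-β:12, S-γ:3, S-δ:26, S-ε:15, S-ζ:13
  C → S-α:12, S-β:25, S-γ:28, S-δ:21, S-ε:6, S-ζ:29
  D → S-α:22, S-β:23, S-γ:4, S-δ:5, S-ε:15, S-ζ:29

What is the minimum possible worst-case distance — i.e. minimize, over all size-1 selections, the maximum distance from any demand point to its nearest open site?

Open {A}.
  Farthest demand point is S-α at distance 28 (to A); all others are ≤ 28.
With {B} the worst case is 28.
With {C} the worst case is 29.
No size-1 selection achieves below 28.

28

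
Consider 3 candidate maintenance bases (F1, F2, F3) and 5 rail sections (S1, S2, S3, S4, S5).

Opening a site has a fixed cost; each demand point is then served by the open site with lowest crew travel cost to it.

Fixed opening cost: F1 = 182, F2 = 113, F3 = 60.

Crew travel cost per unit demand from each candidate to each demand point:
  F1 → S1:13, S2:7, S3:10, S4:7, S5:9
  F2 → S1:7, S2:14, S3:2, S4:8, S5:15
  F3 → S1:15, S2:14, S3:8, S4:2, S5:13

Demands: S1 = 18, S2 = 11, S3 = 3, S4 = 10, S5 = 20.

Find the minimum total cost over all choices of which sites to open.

739

Open {F2, F3}: assign each demand point to its cheapest open site.
  S1→F2 18×7=126, S2→F2 11×14=154, S3→F2 3×2=6, S4→F3 10×2=20, S5→F3 20×13=260
  crew travel cost 566, fixed 173 → total 739.
Compare {F1, F2}: crew travel cost 459 + fixed 295 = 754.
Compare {F1, F2, F3}: crew travel cost 409 + fixed 355 = 764.
Compare {F1}: crew travel cost 591 + fixed 182 = 773.
All other subsets cost ≥ 754. Minimum total cost: 739.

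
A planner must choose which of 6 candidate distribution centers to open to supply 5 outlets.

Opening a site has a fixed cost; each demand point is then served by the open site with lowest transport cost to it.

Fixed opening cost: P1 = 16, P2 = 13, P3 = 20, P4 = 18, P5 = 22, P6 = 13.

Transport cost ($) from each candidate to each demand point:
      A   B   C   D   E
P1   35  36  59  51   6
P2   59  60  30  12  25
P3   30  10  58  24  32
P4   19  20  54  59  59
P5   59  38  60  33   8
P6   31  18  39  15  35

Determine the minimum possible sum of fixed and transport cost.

Open {P1, P2, P4}: assign each demand point to its cheapest open site.
  A→P4 19, B→P4 20, C→P2 30, D→P2 12, E→P1 6
  transport cost 87, fixed 47 → total 134.
Compare {P2, P4}: transport cost 106 + fixed 31 = 137.
Compare {P1, P2, P3}: transport cost 88 + fixed 49 = 137.
Compare {P1, P6}: transport cost 109 + fixed 29 = 138.
All other subsets cost ≥ 137. Minimum total cost: 134.

134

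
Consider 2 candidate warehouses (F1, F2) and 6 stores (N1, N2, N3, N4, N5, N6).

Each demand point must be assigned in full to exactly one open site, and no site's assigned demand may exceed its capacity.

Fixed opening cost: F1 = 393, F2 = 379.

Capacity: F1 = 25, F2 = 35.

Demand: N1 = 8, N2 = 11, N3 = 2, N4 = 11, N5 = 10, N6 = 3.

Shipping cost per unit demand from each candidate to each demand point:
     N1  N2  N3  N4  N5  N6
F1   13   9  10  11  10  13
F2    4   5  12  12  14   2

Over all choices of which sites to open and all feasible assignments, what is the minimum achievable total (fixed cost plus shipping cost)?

Open {F1, F2}; cheapest assignment that respects the capacities:
  F1 (cap 25, load 23): N3, N4, N5 — cost 2×10 + 11×11 + 10×10 = 241
  F2 (cap 35, load 22): N1, N2, N6 — cost 8×4 + 11×5 + 3×2 = 93
  Shipping 334, fixed 772 → total 1106.
  Any other capacity-feasible assignment to {F1, F2} ships for at least 334.
Total demand is 45 and no other set of sites has combined capacity ≥ 45, so {F1, F2} is the only feasible choice of open sites. Minimum: 1106.

1106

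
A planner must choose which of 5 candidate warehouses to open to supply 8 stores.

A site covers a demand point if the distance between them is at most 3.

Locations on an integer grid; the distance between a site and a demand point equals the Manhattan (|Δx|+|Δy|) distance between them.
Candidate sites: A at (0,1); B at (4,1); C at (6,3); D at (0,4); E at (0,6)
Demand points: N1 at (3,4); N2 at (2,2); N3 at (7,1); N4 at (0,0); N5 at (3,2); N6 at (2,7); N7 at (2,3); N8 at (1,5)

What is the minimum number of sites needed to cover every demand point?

Coverage sets (demand points within 3 of each site):
  A: {N2, N4}
  B: {N2, N3, N5}
  C: {N3}
  D: {N1, N7, N8}
  E: {N6, N8}
No 3 sites suffice: every size-3 union leaves at least one demand point uncovered.
But {A, B, D, E} covers everything, so the minimum is 4.

4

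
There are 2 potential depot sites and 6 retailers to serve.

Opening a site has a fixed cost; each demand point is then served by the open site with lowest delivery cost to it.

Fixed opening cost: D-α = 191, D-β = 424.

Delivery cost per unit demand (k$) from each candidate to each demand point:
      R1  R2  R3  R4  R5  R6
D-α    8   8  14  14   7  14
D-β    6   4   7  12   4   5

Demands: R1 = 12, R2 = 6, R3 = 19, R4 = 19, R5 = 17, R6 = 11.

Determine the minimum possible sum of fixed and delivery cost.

Open {D-β}: assign each demand point to its cheapest open site.
  R1→D-β 12×6=72, R2→D-β 6×4=24, R3→D-β 19×7=133, R4→D-β 19×12=228, R5→D-β 17×4=68, R6→D-β 11×5=55
  delivery cost 580, fixed 424 → total 1004.
Compare {D-α}: delivery cost 949 + fixed 191 = 1140.
Compare {D-α, D-β}: delivery cost 580 + fixed 615 = 1195.

1004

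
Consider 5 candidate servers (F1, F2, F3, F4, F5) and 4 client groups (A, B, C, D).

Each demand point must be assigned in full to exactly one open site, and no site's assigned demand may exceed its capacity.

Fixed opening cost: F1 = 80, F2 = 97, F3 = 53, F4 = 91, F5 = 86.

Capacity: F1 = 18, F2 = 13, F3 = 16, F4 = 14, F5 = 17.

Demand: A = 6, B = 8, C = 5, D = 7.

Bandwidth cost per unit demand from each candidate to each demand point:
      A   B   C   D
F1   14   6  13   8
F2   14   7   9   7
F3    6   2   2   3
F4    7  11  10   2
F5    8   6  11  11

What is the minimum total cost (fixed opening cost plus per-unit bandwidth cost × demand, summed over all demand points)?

Open {F3, F4}; cheapest assignment that respects the capacities:
  F3 (cap 16, load 13): B, C — cost 8×2 + 5×2 = 26
  F4 (cap 14, load 13): A, D — cost 6×7 + 7×2 = 56
  Shipping 82, fixed 144 → total 226.
  Any other capacity-feasible assignment to {F3, F4} ships for at least 82.
Compare {F3, F5}: its best feasible assignment gives total 266.
Compare {F1, F3}: its best feasible assignment gives total 283.
Every other set of open sites that can feasibly serve all demand totals ≥ 266 even under its best assignment. Minimum: 226.

226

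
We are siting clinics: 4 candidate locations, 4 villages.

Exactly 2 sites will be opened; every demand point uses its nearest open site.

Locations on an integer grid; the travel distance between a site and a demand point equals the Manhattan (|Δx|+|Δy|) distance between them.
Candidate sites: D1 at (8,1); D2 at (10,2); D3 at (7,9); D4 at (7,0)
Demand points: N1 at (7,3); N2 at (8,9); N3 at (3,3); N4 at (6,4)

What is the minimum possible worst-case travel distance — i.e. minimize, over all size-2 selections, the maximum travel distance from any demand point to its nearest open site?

Open {D1, D3}.
  Farthest demand point is N3 at travel distance 7 (to D1); all others are ≤ 7.
With {D3, D4} the worst case is 7.
With {D1, D2} the worst case is 8.
No size-2 selection achieves below 7.

7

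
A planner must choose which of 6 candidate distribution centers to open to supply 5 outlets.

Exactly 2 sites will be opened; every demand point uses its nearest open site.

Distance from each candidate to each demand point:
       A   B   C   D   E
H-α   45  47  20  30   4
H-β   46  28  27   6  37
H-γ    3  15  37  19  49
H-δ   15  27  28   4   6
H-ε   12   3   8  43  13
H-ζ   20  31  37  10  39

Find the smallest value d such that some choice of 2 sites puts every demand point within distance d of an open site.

12

Open {H-δ, H-ε}.
  Farthest demand point is A at distance 12 (to H-ε); all others are ≤ 12.
With {H-β, H-ε} the worst case is 13.
With {H-ε, H-ζ} the worst case is 13.
No size-2 selection achieves below 12.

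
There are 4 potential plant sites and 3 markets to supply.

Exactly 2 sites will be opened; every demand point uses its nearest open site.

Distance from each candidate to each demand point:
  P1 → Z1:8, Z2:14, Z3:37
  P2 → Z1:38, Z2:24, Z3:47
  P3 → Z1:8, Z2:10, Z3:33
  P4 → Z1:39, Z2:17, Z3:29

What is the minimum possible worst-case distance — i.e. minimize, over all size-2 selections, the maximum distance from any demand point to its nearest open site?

29

Open {P1, P4}.
  Farthest demand point is Z3 at distance 29 (to P4); all others are ≤ 29.
With {P3, P4} the worst case is 29.
With {P1, P3} the worst case is 33.
No size-2 selection achieves below 29.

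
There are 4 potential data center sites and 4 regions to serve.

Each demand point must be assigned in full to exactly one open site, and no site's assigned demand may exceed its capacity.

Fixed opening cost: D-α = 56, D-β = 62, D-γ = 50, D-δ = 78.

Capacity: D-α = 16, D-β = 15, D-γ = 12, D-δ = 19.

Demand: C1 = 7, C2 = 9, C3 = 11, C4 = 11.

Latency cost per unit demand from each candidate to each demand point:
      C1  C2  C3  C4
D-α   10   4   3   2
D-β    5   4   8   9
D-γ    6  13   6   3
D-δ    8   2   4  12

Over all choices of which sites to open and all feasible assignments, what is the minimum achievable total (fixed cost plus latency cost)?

Open {D-α, D-γ, D-δ}; cheapest assignment that respects the capacities:
  D-α (cap 16, load 11): C3 — cost 11×3 = 33
  D-γ (cap 12, load 11): C4 — cost 11×3 = 33
  D-δ (cap 19, load 16): C1, C2 — cost 7×8 + 9×2 = 74
  Shipping 140, fixed 184 → total 324.
  Any other capacity-feasible assignment to {D-α, D-γ, D-δ} ships for at least 140.
Compare {D-α, D-β, D-δ}: its best feasible assignment gives total 354.
Compare {D-β, D-γ, D-δ}: its best feasible assignment gives total 359.
Every other set of open sites that can feasibly serve all demand totals ≥ 354 even under its best assignment. Minimum: 324.

324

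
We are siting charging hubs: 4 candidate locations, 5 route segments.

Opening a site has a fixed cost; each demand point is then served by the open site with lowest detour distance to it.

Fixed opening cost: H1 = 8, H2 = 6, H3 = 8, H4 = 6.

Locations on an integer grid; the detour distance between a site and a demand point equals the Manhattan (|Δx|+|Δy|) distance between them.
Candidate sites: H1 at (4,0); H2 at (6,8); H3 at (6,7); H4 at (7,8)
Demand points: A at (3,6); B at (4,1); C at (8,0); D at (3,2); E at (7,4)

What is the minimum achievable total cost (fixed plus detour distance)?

30

Open {H1}: assign each demand point to its cheapest open site.
  A→H1 7, B→H1 1, C→H1 4, D→H1 3, E→H1 7
  detour distance 22, fixed 8 → total 30.
Compare {H1, H2}: detour distance 18 + fixed 14 = 32.
Compare {H1, H3}: detour distance 16 + fixed 16 = 32.
Compare {H1, H4}: detour distance 18 + fixed 14 = 32.
All other subsets cost ≥ 32. Minimum total cost: 30.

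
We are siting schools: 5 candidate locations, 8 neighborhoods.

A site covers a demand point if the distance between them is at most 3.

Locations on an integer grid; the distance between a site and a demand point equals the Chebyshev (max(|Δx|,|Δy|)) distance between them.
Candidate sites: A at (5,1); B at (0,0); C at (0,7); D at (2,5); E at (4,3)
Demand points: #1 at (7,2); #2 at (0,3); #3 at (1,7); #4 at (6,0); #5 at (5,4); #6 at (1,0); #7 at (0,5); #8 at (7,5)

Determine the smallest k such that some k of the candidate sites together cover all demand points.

Coverage sets (demand points within 3 of each site):
  A: {#1, #4, #5}
  B: {#2, #6}
  C: {#3, #7}
  D: {#2, #3, #5, #7}
  E: {#1, #4, #5, #6, #8}
No single site covers all 8 demand points.
But {D, E} covers everything, so the minimum is 2.

2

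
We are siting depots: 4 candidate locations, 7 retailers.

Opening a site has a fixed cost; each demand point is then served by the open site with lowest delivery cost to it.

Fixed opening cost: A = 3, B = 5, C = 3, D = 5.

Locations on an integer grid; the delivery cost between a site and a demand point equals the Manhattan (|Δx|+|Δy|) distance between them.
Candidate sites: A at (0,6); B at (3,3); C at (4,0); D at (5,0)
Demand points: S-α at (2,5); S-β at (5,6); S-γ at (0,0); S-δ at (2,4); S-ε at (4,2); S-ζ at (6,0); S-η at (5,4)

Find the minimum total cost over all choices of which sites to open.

Open {B, C}: assign each demand point to its cheapest open site.
  S-α→B 3, S-β→B 5, S-γ→C 4, S-δ→B 2, S-ε→B 2, S-ζ→C 2, S-η→B 3
  delivery cost 21, fixed 8 → total 29.
Compare {A, C}: delivery cost 25 + fixed 6 = 31.
Compare {B, D}: delivery cost 21 + fixed 10 = 31.
Compare {B}: delivery cost 27 + fixed 5 = 32.
All other subsets cost ≥ 31. Minimum total cost: 29.

29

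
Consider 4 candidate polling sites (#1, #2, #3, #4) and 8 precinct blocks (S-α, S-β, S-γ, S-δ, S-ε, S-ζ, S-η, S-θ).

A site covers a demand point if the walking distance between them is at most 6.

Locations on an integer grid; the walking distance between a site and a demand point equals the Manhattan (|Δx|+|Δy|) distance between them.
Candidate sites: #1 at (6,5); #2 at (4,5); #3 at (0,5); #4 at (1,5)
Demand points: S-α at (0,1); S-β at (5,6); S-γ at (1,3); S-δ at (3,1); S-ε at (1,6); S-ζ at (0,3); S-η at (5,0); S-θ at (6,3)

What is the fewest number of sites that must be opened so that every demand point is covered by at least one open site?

2

Coverage sets (demand points within 6 of each site):
  #1: {S-β, S-ε, S-η, S-θ}
  #2: {S-β, S-γ, S-δ, S-ε, S-ζ, S-η, S-θ}
  #3: {S-α, S-β, S-γ, S-ε, S-ζ}
  #4: {S-α, S-β, S-γ, S-δ, S-ε, S-ζ}
No single site covers all 8 demand points.
But {#1, #4} covers everything, so the minimum is 2.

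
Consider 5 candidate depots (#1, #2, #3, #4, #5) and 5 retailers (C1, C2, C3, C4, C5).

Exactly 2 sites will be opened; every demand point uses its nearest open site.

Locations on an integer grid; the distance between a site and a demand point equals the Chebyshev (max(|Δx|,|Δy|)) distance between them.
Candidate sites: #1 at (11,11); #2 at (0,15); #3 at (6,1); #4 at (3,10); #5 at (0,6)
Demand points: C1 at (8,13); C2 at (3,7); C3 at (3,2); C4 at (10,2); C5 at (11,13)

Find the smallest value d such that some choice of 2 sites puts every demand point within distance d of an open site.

6

Open {#1, #3}.
  Farthest demand point is C2 at distance 6 (to #3); all others are ≤ 6.
With {#1, #4} the worst case is 8.
With {#2, #4} the worst case is 8.
No size-2 selection achieves below 6.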